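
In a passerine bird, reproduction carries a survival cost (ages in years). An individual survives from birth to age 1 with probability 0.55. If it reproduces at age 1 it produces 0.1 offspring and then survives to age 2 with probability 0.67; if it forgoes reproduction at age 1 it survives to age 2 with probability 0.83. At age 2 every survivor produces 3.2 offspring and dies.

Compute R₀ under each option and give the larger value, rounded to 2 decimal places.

1.46

breed at age 1: R₀ = 0.55 × (0.1 + 0.67 × 3.2) = 0.55 × 2.2440 = 1.2342
delay to age 2: R₀ = 0.55 × (0.83 × 3.2) = 0.55 × 2.6560 = 1.4608
Higher: delay to age 2 (1.4608).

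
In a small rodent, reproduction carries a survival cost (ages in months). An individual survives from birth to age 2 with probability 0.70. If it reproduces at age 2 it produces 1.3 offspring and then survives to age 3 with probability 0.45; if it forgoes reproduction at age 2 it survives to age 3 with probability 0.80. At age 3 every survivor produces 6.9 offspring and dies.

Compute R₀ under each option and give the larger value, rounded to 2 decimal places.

breed at age 2: R₀ = 0.70 × (1.3 + 0.45 × 6.9) = 0.70 × 4.4050 = 3.0835
delay to age 3: R₀ = 0.70 × (0.80 × 6.9) = 0.70 × 5.5200 = 3.8640
Higher: delay to age 3 (3.8640).

3.86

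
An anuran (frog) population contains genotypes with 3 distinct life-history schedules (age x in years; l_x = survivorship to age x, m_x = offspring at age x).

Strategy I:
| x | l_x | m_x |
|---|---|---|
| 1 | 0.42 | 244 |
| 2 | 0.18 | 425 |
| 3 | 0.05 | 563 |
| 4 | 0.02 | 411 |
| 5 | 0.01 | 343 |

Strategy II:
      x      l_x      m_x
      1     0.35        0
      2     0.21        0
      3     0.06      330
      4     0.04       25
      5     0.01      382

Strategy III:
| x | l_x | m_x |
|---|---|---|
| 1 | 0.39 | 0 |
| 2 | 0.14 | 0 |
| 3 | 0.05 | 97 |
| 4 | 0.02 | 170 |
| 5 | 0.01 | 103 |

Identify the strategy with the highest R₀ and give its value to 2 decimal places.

Strategy I: R₀ = 0.42×244 + 0.18×425 + 0.05×563 + 0.02×411 + 0.01×343 = 218.7800
Strategy II: R₀ = 0.35×0 + 0.21×0 + 0.06×330 + 0.04×25 + 0.01×382 = 24.6200
Strategy III: R₀ = 0.39×0 + 0.14×0 + 0.05×97 + 0.02×170 + 0.01×103 = 9.2800
Highest R₀: strategy I with 218.7800.

218.78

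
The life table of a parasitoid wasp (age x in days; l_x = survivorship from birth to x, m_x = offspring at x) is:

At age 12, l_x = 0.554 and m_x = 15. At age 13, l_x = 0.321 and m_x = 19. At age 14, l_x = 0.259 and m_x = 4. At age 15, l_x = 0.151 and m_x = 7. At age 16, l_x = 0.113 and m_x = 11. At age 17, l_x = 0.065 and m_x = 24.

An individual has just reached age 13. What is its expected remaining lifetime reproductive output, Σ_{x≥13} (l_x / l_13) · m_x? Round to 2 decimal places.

l_13 = 0.321. Conditional survival from age 13 to x is l_x / l_13.
  x=13: (0.321/0.321) × 19 = 19.0000
  x=14: (0.259/0.321) × 4 = 3.2274
  x=15: (0.151/0.321) × 7 = 3.2928
  x=16: (0.113/0.321) × 11 = 3.8723
  x=17: (0.065/0.321) × 24 = 4.8598
Sum = 19.0000 + 3.2274 + 3.2928 + 3.8723 + 4.8598 = 34.2523

34.25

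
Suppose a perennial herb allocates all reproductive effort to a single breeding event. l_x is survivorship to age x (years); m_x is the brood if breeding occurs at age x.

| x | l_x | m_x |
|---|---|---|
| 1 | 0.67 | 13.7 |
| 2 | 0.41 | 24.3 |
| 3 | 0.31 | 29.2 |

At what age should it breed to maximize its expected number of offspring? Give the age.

2

Expected offspring if breeding at age x = l_x × m_x:
  age 1: 0.67 × 13.7 = 9.179
  age 2: 0.41 × 24.3 = 9.963
  age 3: 0.31 × 29.2 = 9.052
Maximum at age 2 (9.963).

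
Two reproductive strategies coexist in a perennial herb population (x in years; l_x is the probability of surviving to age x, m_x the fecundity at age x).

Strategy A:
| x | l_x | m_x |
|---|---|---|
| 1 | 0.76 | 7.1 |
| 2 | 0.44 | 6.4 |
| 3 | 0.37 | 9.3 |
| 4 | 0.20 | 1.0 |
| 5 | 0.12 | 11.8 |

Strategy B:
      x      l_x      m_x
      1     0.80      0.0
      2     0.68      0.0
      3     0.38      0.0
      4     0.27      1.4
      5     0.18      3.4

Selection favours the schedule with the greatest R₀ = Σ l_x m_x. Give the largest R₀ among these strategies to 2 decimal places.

Strategy A: R₀ = 0.76×7.1 + 0.44×6.4 + 0.37×9.3 + 0.20×1.0 + 0.12×11.8 = 13.2690
Strategy B: R₀ = 0.80×0.0 + 0.68×0.0 + 0.38×0.0 + 0.27×1.4 + 0.18×3.4 = 0.9900
Highest R₀: strategy A with 13.2690.

13.27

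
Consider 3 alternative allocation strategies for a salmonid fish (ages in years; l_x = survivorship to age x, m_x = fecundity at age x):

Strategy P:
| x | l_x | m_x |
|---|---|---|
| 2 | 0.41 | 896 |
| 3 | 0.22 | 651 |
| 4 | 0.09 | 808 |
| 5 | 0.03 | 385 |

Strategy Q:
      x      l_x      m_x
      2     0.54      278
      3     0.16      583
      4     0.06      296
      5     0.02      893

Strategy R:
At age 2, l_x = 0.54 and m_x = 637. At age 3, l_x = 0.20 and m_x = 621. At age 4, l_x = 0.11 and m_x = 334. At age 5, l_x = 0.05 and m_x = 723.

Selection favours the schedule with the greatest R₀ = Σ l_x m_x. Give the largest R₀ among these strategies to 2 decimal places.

594.85

Strategy P: R₀ = 0.41×896 + 0.22×651 + 0.09×808 + 0.03×385 = 594.8500
Strategy Q: R₀ = 0.54×278 + 0.16×583 + 0.06×296 + 0.02×893 = 279.0200
Strategy R: R₀ = 0.54×637 + 0.20×621 + 0.11×334 + 0.05×723 = 541.0700
Highest R₀: strategy P with 594.8500.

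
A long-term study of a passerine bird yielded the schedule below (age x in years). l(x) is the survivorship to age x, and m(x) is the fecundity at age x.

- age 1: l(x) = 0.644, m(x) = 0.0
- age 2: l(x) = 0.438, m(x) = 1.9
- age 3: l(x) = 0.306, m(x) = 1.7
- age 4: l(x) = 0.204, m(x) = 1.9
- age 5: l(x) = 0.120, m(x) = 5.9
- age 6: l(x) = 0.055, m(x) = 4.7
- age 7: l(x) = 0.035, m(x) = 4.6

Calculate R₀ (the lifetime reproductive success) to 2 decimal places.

R₀ = Σ l(x) m(x):
  age 1: 0.644 × 0.0 = 0.0000
  age 2: 0.438 × 1.9 = 0.8322
  age 3: 0.306 × 1.7 = 0.5202
  age 4: 0.204 × 1.9 = 0.3876
  age 5: 0.120 × 5.9 = 0.7080
  age 6: 0.055 × 4.7 = 0.2585
  age 7: 0.035 × 4.6 = 0.1610
R₀ = 0.0000 + 0.8322 + 0.5202 + 0.3876 + 0.7080 + 0.2585 + 0.1610 = 2.8675

2.87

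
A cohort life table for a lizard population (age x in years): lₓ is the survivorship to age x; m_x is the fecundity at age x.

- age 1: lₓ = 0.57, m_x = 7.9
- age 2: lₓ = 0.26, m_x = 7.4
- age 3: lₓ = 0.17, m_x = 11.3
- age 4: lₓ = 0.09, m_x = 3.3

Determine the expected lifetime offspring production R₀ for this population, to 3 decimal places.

R₀ = Σ lₓ m_x:
  age 1: 0.57 × 7.9 = 4.5030
  age 2: 0.26 × 7.4 = 1.9240
  age 3: 0.17 × 11.3 = 1.9210
  age 4: 0.09 × 3.3 = 0.2970
R₀ = 4.5030 + 1.9240 + 1.9210 + 0.2970 = 8.6450

8.645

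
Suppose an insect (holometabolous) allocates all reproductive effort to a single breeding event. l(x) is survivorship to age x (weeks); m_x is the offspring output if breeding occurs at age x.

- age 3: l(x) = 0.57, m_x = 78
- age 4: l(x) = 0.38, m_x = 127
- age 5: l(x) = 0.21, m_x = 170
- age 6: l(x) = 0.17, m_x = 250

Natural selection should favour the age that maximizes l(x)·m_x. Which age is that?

4

Expected offspring if breeding at age x = l(x) × m_x:
  age 3: 0.57 × 78 = 44.460
  age 4: 0.38 × 127 = 48.260
  age 5: 0.21 × 170 = 35.700
  age 6: 0.17 × 250 = 42.500
Maximum at age 4 (48.260).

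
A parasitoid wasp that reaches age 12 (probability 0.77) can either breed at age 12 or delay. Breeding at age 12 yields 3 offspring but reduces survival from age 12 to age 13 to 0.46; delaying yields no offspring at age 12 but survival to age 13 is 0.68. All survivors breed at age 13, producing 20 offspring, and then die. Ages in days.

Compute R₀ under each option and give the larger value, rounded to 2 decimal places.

breed at age 12: R₀ = 0.77 × (3 + 0.46 × 20) = 0.77 × 12.2000 = 9.3940
delay to age 13: R₀ = 0.77 × (0.68 × 20) = 0.77 × 13.6000 = 10.4720
Higher: delay to age 13 (10.4720).

10.47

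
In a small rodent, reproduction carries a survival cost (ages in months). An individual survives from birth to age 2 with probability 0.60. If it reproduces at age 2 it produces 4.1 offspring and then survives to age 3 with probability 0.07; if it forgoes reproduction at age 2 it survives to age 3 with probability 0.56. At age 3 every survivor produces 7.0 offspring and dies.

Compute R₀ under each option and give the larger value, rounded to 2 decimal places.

breed at age 2: R₀ = 0.60 × (4.1 + 0.07 × 7.0) = 0.60 × 4.5900 = 2.7540
delay to age 3: R₀ = 0.60 × (0.56 × 7.0) = 0.60 × 3.9200 = 2.3520
Higher: breed at age 2 (2.7540).

2.75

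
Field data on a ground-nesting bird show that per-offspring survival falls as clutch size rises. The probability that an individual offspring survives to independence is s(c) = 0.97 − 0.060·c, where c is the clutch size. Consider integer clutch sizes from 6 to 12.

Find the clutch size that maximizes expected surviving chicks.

8

Expected surviving chicks = c × s(c):
  c=6: 6 × 0.610 = 3.660
  c=7: 7 × 0.550 = 3.850
  c=8: 8 × 0.490 = 3.920
  c=9: 9 × 0.430 = 3.870
  c=10: 10 × 0.370 = 3.700
  c=11: 11 × 0.310 = 3.410
  c=12: 12 × 0.250 = 3.000
Maximum at c = 8 (3.920 surviving chicks).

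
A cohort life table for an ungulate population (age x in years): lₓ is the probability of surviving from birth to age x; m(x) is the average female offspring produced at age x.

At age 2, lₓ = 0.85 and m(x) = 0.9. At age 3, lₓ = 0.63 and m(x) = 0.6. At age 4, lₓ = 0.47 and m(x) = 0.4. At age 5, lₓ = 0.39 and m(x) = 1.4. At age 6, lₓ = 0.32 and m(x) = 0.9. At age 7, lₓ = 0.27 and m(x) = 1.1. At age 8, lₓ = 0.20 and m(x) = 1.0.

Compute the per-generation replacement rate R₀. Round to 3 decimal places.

2.662

R₀ = Σ lₓ m(x):
  age 2: 0.85 × 0.9 = 0.7650
  age 3: 0.63 × 0.6 = 0.3780
  age 4: 0.47 × 0.4 = 0.1880
  age 5: 0.39 × 1.4 = 0.5460
  age 6: 0.32 × 0.9 = 0.2880
  age 7: 0.27 × 1.1 = 0.2970
  age 8: 0.20 × 1.0 = 0.2000
R₀ = 0.7650 + 0.3780 + 0.1880 + 0.5460 + 0.2880 + 0.2970 + 0.2000 = 2.6620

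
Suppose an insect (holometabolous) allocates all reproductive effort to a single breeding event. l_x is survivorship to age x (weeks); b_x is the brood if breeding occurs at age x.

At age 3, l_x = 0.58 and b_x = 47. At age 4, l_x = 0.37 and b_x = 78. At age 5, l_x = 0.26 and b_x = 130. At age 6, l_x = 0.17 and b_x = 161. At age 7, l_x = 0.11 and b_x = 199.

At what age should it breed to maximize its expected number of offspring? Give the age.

Expected offspring if breeding at age x = l_x × b_x:
  age 3: 0.58 × 47 = 27.260
  age 4: 0.37 × 78 = 28.860
  age 5: 0.26 × 130 = 33.800
  age 6: 0.17 × 161 = 27.370
  age 7: 0.11 × 199 = 21.890
Maximum at age 5 (33.800).

5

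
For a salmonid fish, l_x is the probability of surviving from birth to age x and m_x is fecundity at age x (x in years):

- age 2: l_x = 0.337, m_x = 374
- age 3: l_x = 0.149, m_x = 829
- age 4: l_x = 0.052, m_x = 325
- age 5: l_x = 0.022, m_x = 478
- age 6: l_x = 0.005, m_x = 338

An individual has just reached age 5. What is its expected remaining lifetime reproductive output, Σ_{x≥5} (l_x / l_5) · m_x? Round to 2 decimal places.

554.82

l_5 = 0.022. Conditional survival from age 5 to x is l_x / l_5.
  x=5: (0.022/0.022) × 478 = 478.0000
  x=6: (0.005/0.022) × 338 = 76.8182
Sum = 478.0000 + 76.8182 = 554.8182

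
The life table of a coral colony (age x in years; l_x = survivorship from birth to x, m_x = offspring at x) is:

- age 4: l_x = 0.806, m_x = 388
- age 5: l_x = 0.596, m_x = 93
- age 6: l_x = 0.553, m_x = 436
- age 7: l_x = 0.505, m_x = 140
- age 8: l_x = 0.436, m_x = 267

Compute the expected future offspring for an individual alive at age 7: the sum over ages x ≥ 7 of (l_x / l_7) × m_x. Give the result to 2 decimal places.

l_7 = 0.505. Conditional survival from age 7 to x is l_x / l_7.
  x=7: (0.505/0.505) × 140 = 140.0000
  x=8: (0.436/0.505) × 267 = 230.5188
Sum = 140.0000 + 230.5188 = 370.5188

370.52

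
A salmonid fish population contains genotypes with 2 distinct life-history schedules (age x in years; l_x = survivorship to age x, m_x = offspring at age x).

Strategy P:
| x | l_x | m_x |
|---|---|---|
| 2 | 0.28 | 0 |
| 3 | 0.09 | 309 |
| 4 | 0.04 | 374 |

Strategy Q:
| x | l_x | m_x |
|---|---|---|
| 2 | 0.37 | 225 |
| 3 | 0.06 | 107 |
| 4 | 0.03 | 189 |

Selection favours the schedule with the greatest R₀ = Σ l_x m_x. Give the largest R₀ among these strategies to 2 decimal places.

95.34

Strategy P: R₀ = 0.28×0 + 0.09×309 + 0.04×374 = 42.7700
Strategy Q: R₀ = 0.37×225 + 0.06×107 + 0.03×189 = 95.3400
Highest R₀: strategy Q with 95.3400.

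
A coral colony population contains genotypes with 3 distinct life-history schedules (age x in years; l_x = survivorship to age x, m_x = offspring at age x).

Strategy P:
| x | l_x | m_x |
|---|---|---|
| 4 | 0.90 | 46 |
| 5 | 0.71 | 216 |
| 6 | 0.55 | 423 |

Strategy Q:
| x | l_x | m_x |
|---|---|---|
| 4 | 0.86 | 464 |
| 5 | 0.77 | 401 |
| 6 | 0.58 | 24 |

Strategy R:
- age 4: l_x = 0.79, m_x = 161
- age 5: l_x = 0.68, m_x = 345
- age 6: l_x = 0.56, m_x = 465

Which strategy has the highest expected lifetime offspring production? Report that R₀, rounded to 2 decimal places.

721.73

Strategy P: R₀ = 0.90×46 + 0.71×216 + 0.55×423 = 427.4100
Strategy Q: R₀ = 0.86×464 + 0.77×401 + 0.58×24 = 721.7300
Strategy R: R₀ = 0.79×161 + 0.68×345 + 0.56×465 = 622.1900
Highest R₀: strategy Q with 721.7300.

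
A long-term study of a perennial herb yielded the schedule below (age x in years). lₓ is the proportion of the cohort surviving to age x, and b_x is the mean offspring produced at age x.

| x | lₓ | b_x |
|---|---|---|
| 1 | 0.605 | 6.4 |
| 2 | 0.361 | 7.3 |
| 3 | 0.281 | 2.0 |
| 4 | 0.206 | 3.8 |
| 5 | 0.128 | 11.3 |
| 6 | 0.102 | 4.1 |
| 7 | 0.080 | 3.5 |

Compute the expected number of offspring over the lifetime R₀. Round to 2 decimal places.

R₀ = Σ lₓ b_x:
  age 1: 0.605 × 6.4 = 3.8720
  age 2: 0.361 × 7.3 = 2.6353
  age 3: 0.281 × 2.0 = 0.5620
  age 4: 0.206 × 3.8 = 0.7828
  age 5: 0.128 × 11.3 = 1.4464
  age 6: 0.102 × 4.1 = 0.4182
  age 7: 0.080 × 3.5 = 0.2800
R₀ = 3.8720 + 2.6353 + 0.5620 + 0.7828 + 1.4464 + 0.4182 + 0.2800 = 9.9967

10.00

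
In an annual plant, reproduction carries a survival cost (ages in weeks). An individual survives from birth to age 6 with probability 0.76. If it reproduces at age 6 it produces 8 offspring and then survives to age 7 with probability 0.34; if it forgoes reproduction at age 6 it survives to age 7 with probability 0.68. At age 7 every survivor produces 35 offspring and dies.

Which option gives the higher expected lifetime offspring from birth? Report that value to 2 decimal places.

18.09

breed at age 6: R₀ = 0.76 × (8 + 0.34 × 35) = 0.76 × 19.9000 = 15.1240
delay to age 7: R₀ = 0.76 × (0.68 × 35) = 0.76 × 23.8000 = 18.0880
Higher: delay to age 7 (18.0880).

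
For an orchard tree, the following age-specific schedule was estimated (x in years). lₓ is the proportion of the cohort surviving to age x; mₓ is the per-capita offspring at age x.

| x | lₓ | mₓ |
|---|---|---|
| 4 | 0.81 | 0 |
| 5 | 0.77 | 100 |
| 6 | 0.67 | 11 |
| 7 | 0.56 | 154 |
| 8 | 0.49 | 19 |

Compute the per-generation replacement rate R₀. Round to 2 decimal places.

R₀ = Σ lₓ mₓ:
  age 4: 0.81 × 0 = 0.0000
  age 5: 0.77 × 100 = 77.0000
  age 6: 0.67 × 11 = 7.3700
  age 7: 0.56 × 154 = 86.2400
  age 8: 0.49 × 19 = 9.3100
R₀ = 0.0000 + 77.0000 + 7.3700 + 86.2400 + 9.3100 = 179.9200

179.92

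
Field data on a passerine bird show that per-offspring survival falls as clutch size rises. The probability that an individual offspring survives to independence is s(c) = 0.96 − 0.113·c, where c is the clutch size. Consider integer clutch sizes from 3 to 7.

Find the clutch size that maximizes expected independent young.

Expected independent young = c × s(c):
  c=3: 3 × 0.621 = 1.863
  c=4: 4 × 0.508 = 2.032
  c=5: 5 × 0.395 = 1.975
  c=6: 6 × 0.282 = 1.692
  c=7: 7 × 0.169 = 1.183
Maximum at c = 4 (2.032 independent young).

4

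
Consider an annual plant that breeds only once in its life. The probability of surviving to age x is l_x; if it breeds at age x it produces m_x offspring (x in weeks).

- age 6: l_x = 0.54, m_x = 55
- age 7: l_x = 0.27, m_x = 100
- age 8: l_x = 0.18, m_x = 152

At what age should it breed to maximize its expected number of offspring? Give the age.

6

Expected offspring if breeding at age x = l_x × m_x:
  age 6: 0.54 × 55 = 29.700
  age 7: 0.27 × 100 = 27.000
  age 8: 0.18 × 152 = 27.360
Maximum at age 6 (29.700).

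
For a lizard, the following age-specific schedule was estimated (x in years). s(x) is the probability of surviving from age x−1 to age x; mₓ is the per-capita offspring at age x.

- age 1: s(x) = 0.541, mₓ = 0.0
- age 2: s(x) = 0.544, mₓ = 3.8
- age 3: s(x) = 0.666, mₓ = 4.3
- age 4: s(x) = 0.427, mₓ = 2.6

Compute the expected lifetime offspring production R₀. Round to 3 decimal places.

Survivorship from birth: l_x = s_1·s_2·…·s_x.
  l_1 = 0.54100
  l_2 = 0.29430
  l_3 = 0.19601
  l_4 = 0.08369
R₀ = Σ l_x mₓ:
  age 1: 0.54100 × 0.0 = 0.0000
  age 2: 0.29430 × 3.8 = 1.1183
  age 3: 0.19601 × 4.3 = 0.8428
  age 4: 0.08369 × 2.6 = 0.2176
R₀ = 0.0000 + 1.1183 + 0.8428 + 0.2176 = 2.1788

2.179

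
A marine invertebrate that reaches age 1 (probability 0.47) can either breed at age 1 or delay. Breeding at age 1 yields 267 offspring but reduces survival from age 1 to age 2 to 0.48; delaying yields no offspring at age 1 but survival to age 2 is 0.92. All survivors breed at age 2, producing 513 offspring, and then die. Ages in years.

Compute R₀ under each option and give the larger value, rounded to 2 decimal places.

241.22

breed at age 1: R₀ = 0.47 × (267 + 0.48 × 513) = 0.47 × 513.2400 = 241.2228
delay to age 2: R₀ = 0.47 × (0.92 × 513) = 0.47 × 471.9600 = 221.8212
Higher: breed at age 1 (241.2228).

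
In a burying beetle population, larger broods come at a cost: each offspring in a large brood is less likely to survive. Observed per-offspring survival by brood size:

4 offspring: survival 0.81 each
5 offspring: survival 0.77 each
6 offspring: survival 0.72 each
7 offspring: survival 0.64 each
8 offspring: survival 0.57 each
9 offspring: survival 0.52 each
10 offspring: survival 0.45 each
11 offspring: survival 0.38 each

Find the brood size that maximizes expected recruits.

Expected recruits = c × s(c):
  c=4: 4 × 0.81 = 3.240
  c=5: 5 × 0.77 = 3.850
  c=6: 6 × 0.72 = 4.320
  c=7: 7 × 0.64 = 4.480
  c=8: 8 × 0.57 = 4.560
  c=9: 9 × 0.52 = 4.680
  c=10: 10 × 0.45 = 4.500
  c=11: 11 × 0.38 = 4.180
Maximum at c = 9 (4.680 recruits).

9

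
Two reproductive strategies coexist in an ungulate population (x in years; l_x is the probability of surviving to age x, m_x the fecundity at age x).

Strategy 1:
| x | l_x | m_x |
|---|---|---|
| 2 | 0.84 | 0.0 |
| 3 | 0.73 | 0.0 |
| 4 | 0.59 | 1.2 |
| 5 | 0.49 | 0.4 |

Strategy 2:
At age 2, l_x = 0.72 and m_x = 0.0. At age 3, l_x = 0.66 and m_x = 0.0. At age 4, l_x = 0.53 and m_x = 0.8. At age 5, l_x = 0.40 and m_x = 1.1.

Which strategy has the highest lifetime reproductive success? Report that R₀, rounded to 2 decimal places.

0.90

Strategy 1: R₀ = 0.84×0.0 + 0.73×0.0 + 0.59×1.2 + 0.49×0.4 = 0.9040
Strategy 2: R₀ = 0.72×0.0 + 0.66×0.0 + 0.53×0.8 + 0.40×1.1 = 0.8640
Highest R₀: strategy 1 with 0.9040.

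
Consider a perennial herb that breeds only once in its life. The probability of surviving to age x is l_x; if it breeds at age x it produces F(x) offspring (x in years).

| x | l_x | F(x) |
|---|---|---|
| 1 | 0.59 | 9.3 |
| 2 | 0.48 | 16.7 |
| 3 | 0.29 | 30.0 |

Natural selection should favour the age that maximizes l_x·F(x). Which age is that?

Expected offspring if breeding at age x = l_x × F(x):
  age 1: 0.59 × 9.3 = 5.487
  age 2: 0.48 × 16.7 = 8.016
  age 3: 0.29 × 30.0 = 8.700
Maximum at age 3 (8.700).

3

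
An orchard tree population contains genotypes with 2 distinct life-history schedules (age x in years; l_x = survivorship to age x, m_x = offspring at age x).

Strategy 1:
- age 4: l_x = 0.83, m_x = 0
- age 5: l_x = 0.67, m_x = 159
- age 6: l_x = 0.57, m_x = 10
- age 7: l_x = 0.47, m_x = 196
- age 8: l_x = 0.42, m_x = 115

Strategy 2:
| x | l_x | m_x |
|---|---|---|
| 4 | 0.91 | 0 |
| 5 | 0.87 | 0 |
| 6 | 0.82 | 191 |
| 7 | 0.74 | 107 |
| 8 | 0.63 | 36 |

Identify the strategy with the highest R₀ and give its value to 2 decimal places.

Strategy 1: R₀ = 0.83×0 + 0.67×159 + 0.57×10 + 0.47×196 + 0.42×115 = 252.6500
Strategy 2: R₀ = 0.91×0 + 0.87×0 + 0.82×191 + 0.74×107 + 0.63×36 = 258.4800
Highest R₀: strategy 2 with 258.4800.

258.48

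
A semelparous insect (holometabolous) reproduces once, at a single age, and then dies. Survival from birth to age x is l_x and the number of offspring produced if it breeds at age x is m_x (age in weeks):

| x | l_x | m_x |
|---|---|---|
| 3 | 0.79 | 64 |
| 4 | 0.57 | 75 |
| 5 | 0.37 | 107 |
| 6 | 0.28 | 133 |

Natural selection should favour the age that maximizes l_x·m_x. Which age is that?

3

Expected offspring if breeding at age x = l_x × m_x:
  age 3: 0.79 × 64 = 50.560
  age 4: 0.57 × 75 = 42.750
  age 5: 0.37 × 107 = 39.590
  age 6: 0.28 × 133 = 37.240
Maximum at age 3 (50.560).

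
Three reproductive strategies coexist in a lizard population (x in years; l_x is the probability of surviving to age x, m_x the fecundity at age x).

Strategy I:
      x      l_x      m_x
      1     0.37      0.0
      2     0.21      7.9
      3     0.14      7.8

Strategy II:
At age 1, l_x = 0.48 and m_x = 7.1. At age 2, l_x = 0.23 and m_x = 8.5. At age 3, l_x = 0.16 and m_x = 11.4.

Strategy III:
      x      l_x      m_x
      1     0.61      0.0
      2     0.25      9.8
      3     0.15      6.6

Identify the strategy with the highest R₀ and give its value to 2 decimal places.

7.19

Strategy I: R₀ = 0.37×0.0 + 0.21×7.9 + 0.14×7.8 = 2.7510
Strategy II: R₀ = 0.48×7.1 + 0.23×8.5 + 0.16×11.4 = 7.1870
Strategy III: R₀ = 0.61×0.0 + 0.25×9.8 + 0.15×6.6 = 3.4400
Highest R₀: strategy II with 7.1870.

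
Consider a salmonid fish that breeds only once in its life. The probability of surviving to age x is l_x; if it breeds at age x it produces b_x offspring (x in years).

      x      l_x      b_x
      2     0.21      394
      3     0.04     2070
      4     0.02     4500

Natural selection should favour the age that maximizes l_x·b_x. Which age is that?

4

Expected offspring if breeding at age x = l_x × b_x:
  age 2: 0.21 × 394 = 82.740
  age 3: 0.04 × 2070 = 82.800
  age 4: 0.02 × 4500 = 90.000
Maximum at age 4 (90.000).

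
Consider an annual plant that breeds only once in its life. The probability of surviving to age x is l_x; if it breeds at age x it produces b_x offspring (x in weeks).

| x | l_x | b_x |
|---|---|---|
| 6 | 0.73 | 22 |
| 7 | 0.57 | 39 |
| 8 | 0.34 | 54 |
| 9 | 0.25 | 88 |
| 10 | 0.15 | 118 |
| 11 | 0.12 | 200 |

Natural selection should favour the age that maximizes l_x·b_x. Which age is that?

Expected offspring if breeding at age x = l_x × b_x:
  age 6: 0.73 × 22 = 16.060
  age 7: 0.57 × 39 = 22.230
  age 8: 0.34 × 54 = 18.360
  age 9: 0.25 × 88 = 22.000
  age 10: 0.15 × 118 = 17.700
  age 11: 0.12 × 200 = 24.000
Maximum at age 11 (24.000).

11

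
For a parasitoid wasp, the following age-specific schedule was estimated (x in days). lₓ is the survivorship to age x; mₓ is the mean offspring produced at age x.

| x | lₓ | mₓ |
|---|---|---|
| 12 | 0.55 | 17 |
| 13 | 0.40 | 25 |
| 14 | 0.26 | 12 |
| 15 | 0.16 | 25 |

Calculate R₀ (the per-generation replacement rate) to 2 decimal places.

26.47

R₀ = Σ lₓ mₓ:
  age 12: 0.55 × 17 = 9.3500
  age 13: 0.40 × 25 = 10.0000
  age 14: 0.26 × 12 = 3.1200
  age 15: 0.16 × 25 = 4.0000
R₀ = 9.3500 + 10.0000 + 3.1200 + 4.0000 = 26.4700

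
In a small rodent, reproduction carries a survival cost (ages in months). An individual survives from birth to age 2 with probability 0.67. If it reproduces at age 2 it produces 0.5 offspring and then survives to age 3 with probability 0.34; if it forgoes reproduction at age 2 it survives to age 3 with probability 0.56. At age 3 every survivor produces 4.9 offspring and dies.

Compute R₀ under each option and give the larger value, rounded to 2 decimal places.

breed at age 2: R₀ = 0.67 × (0.5 + 0.34 × 4.9) = 0.67 × 2.1660 = 1.4512
delay to age 3: R₀ = 0.67 × (0.56 × 4.9) = 0.67 × 2.7440 = 1.8385
Higher: delay to age 3 (1.8385).

1.84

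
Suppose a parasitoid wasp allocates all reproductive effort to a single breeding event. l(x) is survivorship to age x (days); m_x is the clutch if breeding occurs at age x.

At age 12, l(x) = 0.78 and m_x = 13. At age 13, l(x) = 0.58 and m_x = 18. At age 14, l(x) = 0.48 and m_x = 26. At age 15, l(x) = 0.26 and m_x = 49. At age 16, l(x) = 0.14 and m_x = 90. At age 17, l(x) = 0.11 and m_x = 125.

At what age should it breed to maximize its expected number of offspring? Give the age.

Expected offspring if breeding at age x = l(x) × m_x:
  age 12: 0.78 × 13 = 10.140
  age 13: 0.58 × 18 = 10.440
  age 14: 0.48 × 26 = 12.480
  age 15: 0.26 × 49 = 12.740
  age 16: 0.14 × 90 = 12.600
  age 17: 0.11 × 125 = 13.750
Maximum at age 17 (13.750).

17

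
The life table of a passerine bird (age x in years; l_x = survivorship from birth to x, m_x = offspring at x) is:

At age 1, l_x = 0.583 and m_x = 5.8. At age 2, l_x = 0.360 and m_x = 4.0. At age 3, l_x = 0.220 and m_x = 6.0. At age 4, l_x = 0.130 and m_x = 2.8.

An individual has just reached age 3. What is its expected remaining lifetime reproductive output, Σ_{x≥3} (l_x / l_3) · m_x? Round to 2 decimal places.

l_3 = 0.220. Conditional survival from age 3 to x is l_x / l_3.
  x=3: (0.220/0.220) × 6.0 = 6.0000
  x=4: (0.130/0.220) × 2.8 = 1.6545
Sum = 6.0000 + 1.6545 = 7.6545

7.65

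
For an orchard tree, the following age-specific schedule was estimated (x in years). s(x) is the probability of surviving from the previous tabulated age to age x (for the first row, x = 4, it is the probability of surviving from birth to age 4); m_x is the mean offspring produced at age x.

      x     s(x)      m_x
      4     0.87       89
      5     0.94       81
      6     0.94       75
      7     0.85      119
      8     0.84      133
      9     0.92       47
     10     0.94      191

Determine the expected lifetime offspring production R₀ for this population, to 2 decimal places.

466.48

Survivorship from birth: l_x = s_4·s_5·…·s_x.
  l_4 = 0.87000
  l_5 = 0.81780
  l_6 = 0.76873
  l_7 = 0.65342
  l_8 = 0.54887
  l_9 = 0.50496
  l_10 = 0.47467
R₀ = Σ l_x m_x:
  age 4: 0.87000 × 89 = 77.4300
  age 5: 0.81780 × 81 = 66.2418
  age 6: 0.76873 × 75 = 57.6547
  age 7: 0.65342 × 119 = 77.7570
  age 8: 0.54887 × 133 = 72.9997
  age 9: 0.50496 × 47 = 23.7331
  age 10: 0.47467 × 191 = 90.6620
R₀ = 77.4300 + 66.2418 + 57.6547 + 77.7570 + 72.9997 + 23.7331 + 90.6620 = 466.4783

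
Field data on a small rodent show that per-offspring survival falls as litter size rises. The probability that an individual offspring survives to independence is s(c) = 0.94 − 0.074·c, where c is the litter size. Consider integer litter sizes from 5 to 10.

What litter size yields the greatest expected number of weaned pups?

Expected weaned pups = c × s(c):
  c=5: 5 × 0.570 = 2.850
  c=6: 6 × 0.496 = 2.976
  c=7: 7 × 0.422 = 2.954
  c=8: 8 × 0.348 = 2.784
  c=9: 9 × 0.274 = 2.466
  c=10: 10 × 0.200 = 2.000
Maximum at c = 6 (2.976 weaned pups).

6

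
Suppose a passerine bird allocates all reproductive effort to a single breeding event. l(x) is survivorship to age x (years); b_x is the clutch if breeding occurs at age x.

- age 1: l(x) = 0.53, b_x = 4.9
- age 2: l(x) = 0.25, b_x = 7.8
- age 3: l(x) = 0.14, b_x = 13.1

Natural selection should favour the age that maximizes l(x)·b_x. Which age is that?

Expected offspring if breeding at age x = l(x) × b_x:
  age 1: 0.53 × 4.9 = 2.597
  age 2: 0.25 × 7.8 = 1.950
  age 3: 0.14 × 13.1 = 1.834
Maximum at age 1 (2.597).

1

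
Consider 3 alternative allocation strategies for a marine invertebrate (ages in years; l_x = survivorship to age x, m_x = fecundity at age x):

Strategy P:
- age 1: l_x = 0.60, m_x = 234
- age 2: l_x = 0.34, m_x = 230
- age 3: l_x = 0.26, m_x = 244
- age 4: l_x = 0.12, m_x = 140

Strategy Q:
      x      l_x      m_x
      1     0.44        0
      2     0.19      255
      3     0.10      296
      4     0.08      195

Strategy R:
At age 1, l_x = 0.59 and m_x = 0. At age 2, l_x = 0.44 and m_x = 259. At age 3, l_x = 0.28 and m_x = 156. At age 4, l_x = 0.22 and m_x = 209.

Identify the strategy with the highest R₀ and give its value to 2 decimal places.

298.84

Strategy P: R₀ = 0.60×234 + 0.34×230 + 0.26×244 + 0.12×140 = 298.8400
Strategy Q: R₀ = 0.44×0 + 0.19×255 + 0.10×296 + 0.08×195 = 93.6500
Strategy R: R₀ = 0.59×0 + 0.44×259 + 0.28×156 + 0.22×209 = 203.6200
Highest R₀: strategy P with 298.8400.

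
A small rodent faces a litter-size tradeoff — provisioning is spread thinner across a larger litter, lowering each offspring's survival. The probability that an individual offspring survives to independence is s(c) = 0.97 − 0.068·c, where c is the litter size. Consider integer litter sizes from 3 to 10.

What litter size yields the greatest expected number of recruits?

7

Expected recruits = c × s(c):
  c=3: 3 × 0.766 = 2.298
  c=4: 4 × 0.698 = 2.792
  c=5: 5 × 0.630 = 3.150
  c=6: 6 × 0.562 = 3.372
  c=7: 7 × 0.494 = 3.458
  c=8: 8 × 0.426 = 3.408
  c=9: 9 × 0.358 = 3.222
  c=10: 10 × 0.290 = 2.900
Maximum at c = 7 (3.458 recruits).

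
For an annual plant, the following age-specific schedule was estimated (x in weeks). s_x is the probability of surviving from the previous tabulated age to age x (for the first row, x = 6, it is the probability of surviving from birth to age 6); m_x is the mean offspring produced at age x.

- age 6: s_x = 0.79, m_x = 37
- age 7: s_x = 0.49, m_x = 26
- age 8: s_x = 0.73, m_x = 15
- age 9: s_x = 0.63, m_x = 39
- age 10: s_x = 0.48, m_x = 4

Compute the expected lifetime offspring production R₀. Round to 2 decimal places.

50.82

Survivorship from birth: l_x = s_6·s_7·…·s_x.
  l_6 = 0.79000
  l_7 = 0.38710
  l_8 = 0.28258
  l_9 = 0.17803
  l_10 = 0.08545
R₀ = Σ l_x m_x:
  age 6: 0.79000 × 37 = 29.2300
  age 7: 0.38710 × 26 = 10.0646
  age 8: 0.28258 × 15 = 4.2387
  age 9: 0.17803 × 39 = 6.9432
  age 10: 0.08545 × 4 = 0.3418
R₀ = 29.2300 + 10.0646 + 4.2387 + 6.9432 + 0.3418 = 50.8183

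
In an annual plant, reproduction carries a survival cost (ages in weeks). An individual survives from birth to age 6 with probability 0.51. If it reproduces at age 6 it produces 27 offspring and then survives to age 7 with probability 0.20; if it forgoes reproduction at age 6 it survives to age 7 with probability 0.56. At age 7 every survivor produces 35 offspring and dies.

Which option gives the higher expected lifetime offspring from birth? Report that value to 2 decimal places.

breed at age 6: R₀ = 0.51 × (27 + 0.20 × 35) = 0.51 × 34.0000 = 17.3400
delay to age 7: R₀ = 0.51 × (0.56 × 35) = 0.51 × 19.6000 = 9.9960
Higher: breed at age 6 (17.3400).

17.34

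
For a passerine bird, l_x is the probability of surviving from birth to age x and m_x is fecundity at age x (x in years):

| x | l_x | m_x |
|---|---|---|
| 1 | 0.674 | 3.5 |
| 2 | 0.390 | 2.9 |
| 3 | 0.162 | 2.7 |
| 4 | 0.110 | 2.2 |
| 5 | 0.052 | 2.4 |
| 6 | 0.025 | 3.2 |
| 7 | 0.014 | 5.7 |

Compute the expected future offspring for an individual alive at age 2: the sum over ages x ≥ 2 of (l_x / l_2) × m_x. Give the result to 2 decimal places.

l_2 = 0.390. Conditional survival from age 2 to x is l_x / l_2.
  x=2: (0.390/0.390) × 2.9 = 2.9000
  x=3: (0.162/0.390) × 2.7 = 1.1215
  x=4: (0.110/0.390) × 2.2 = 0.6205
  x=5: (0.052/0.390) × 2.4 = 0.3200
  x=6: (0.025/0.390) × 3.2 = 0.2051
  x=7: (0.014/0.390) × 5.7 = 0.2046
Sum = 2.9000 + 1.1215 + 0.6205 + 0.3200 + 0.2051 + 0.2046 = 5.3718

5.37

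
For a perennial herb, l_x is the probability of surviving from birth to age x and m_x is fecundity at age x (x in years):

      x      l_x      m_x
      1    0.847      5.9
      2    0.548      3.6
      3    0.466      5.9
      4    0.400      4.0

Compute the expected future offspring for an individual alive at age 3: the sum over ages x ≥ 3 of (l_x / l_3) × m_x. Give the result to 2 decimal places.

9.33

l_3 = 0.466. Conditional survival from age 3 to x is l_x / l_3.
  x=3: (0.466/0.466) × 5.9 = 5.9000
  x=4: (0.400/0.466) × 4.0 = 3.4335
Sum = 5.9000 + 3.4335 = 9.3335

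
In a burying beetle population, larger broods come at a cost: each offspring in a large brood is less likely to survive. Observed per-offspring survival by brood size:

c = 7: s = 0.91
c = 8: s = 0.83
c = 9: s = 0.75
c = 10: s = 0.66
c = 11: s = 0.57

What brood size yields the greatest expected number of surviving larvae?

Expected surviving larvae = c × s(c):
  c=7: 7 × 0.91 = 6.370
  c=8: 8 × 0.83 = 6.640
  c=9: 9 × 0.75 = 6.750
  c=10: 10 × 0.66 = 6.600
  c=11: 11 × 0.57 = 6.270
Maximum at c = 9 (6.750 surviving larvae).

9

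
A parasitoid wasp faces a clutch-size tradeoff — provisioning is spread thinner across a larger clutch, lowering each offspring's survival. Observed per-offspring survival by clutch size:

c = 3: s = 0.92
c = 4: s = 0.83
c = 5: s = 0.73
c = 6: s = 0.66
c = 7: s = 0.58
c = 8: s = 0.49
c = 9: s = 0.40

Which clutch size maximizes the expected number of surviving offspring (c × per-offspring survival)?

7

Expected surviving offspring = c × s(c):
  c=3: 3 × 0.92 = 2.760
  c=4: 4 × 0.83 = 3.320
  c=5: 5 × 0.73 = 3.650
  c=6: 6 × 0.66 = 3.960
  c=7: 7 × 0.58 = 4.060
  c=8: 8 × 0.49 = 3.920
  c=9: 9 × 0.40 = 3.600
Maximum at c = 7 (4.060 surviving offspring).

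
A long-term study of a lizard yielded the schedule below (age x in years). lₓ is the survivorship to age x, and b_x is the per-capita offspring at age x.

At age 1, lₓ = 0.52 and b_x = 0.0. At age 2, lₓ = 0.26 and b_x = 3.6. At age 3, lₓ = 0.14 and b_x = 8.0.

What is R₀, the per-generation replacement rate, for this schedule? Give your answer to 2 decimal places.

2.06

R₀ = Σ lₓ b_x:
  age 1: 0.52 × 0.0 = 0.0000
  age 2: 0.26 × 3.6 = 0.9360
  age 3: 0.14 × 8.0 = 1.1200
R₀ = 0.0000 + 0.9360 + 1.1200 = 2.0560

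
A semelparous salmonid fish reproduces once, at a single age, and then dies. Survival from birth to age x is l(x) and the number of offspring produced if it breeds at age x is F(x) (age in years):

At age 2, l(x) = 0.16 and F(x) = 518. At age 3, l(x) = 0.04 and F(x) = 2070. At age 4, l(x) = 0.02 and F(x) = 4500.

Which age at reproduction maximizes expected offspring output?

4

Expected offspring if breeding at age x = l(x) × F(x):
  age 2: 0.16 × 518 = 82.880
  age 3: 0.04 × 2070 = 82.800
  age 4: 0.02 × 4500 = 90.000
Maximum at age 4 (90.000).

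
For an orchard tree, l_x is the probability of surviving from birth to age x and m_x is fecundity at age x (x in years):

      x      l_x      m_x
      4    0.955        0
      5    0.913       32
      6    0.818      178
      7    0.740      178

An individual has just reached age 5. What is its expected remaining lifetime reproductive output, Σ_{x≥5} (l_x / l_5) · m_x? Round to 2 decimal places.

335.75

l_5 = 0.913. Conditional survival from age 5 to x is l_x / l_5.
  x=5: (0.913/0.913) × 32 = 32.0000
  x=6: (0.818/0.913) × 178 = 159.4786
  x=7: (0.740/0.913) × 178 = 144.2716
Sum = 32.0000 + 159.4786 + 144.2716 = 335.7503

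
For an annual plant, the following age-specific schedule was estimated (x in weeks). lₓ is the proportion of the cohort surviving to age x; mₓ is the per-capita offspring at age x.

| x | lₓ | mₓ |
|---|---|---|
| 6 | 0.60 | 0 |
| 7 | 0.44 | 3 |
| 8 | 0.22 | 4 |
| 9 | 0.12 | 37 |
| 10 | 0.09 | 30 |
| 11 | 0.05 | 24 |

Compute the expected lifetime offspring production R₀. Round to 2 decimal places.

R₀ = Σ lₓ mₓ:
  age 6: 0.60 × 0 = 0.0000
  age 7: 0.44 × 3 = 1.3200
  age 8: 0.22 × 4 = 0.8800
  age 9: 0.12 × 37 = 4.4400
  age 10: 0.09 × 30 = 2.7000
  age 11: 0.05 × 24 = 1.2000
R₀ = 0.0000 + 1.3200 + 0.8800 + 4.4400 + 2.7000 + 1.2000 = 10.5400

10.54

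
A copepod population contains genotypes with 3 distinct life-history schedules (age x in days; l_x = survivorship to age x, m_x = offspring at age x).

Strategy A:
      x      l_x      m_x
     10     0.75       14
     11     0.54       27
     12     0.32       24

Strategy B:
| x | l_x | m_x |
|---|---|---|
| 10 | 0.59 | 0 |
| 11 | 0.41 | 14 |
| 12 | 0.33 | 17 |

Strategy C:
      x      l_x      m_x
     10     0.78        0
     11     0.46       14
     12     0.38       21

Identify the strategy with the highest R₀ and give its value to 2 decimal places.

Strategy A: R₀ = 0.75×14 + 0.54×27 + 0.32×24 = 32.7600
Strategy B: R₀ = 0.59×0 + 0.41×14 + 0.33×17 = 11.3500
Strategy C: R₀ = 0.78×0 + 0.46×14 + 0.38×21 = 14.4200
Highest R₀: strategy A with 32.7600.

32.76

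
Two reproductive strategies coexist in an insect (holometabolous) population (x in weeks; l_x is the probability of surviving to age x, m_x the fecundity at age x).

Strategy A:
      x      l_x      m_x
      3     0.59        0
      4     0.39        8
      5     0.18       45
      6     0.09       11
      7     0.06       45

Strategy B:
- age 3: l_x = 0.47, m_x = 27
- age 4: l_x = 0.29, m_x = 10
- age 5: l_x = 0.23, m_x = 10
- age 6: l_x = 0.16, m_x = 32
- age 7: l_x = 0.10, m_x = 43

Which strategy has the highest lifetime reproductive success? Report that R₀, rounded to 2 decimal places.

Strategy A: R₀ = 0.59×0 + 0.39×8 + 0.18×45 + 0.09×11 + 0.06×45 = 14.9100
Strategy B: R₀ = 0.47×27 + 0.29×10 + 0.23×10 + 0.16×32 + 0.10×43 = 27.3100
Highest R₀: strategy B with 27.3100.

27.31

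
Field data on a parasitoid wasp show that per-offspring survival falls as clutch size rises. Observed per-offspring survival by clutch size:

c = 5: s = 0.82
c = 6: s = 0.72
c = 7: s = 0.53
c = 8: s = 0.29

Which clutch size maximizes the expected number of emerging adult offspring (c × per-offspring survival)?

Expected emerging adult offspring = c × s(c):
  c=5: 5 × 0.82 = 4.100
  c=6: 6 × 0.72 = 4.320
  c=7: 7 × 0.53 = 3.710
  c=8: 8 × 0.29 = 2.320
Maximum at c = 6 (4.320 emerging adult offspring).

6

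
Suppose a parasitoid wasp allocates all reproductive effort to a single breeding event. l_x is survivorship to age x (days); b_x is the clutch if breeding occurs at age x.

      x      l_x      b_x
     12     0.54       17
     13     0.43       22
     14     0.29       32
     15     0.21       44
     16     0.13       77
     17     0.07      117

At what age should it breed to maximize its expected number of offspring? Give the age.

16

Expected offspring if breeding at age x = l_x × b_x:
  age 12: 0.54 × 17 = 9.180
  age 13: 0.43 × 22 = 9.460
  age 14: 0.29 × 32 = 9.280
  age 15: 0.21 × 44 = 9.240
  age 16: 0.13 × 77 = 10.010
  age 17: 0.07 × 117 = 8.190
Maximum at age 16 (10.010).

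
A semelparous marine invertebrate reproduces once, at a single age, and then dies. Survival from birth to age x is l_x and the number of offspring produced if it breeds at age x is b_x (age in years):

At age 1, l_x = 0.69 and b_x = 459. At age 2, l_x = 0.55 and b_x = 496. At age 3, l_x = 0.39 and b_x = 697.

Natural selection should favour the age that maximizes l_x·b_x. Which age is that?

Expected offspring if breeding at age x = l_x × b_x:
  age 1: 0.69 × 459 = 316.710
  age 2: 0.55 × 496 = 272.800
  age 3: 0.39 × 697 = 271.830
Maximum at age 1 (316.710).

1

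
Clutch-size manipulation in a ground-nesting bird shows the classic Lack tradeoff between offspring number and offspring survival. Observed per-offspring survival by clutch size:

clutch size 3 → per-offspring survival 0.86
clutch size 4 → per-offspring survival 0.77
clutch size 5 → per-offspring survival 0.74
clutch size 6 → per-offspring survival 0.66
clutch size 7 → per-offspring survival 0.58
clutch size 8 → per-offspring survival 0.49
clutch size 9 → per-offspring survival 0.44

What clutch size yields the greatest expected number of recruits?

7

Expected recruits = c × s(c):
  c=3: 3 × 0.86 = 2.580
  c=4: 4 × 0.77 = 3.080
  c=5: 5 × 0.74 = 3.700
  c=6: 6 × 0.66 = 3.960
  c=7: 7 × 0.58 = 4.060
  c=8: 8 × 0.49 = 3.920
  c=9: 9 × 0.44 = 3.960
Maximum at c = 7 (4.060 recruits).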